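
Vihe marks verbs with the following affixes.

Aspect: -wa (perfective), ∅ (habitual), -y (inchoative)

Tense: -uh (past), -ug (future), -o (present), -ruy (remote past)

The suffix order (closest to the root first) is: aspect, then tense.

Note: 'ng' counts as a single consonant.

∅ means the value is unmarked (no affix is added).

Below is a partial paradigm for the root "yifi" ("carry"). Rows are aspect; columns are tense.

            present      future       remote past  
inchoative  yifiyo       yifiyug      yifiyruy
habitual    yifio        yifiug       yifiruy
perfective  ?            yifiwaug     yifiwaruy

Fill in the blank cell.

Attach aspect perfective -wa → yifiwa.
Attach tense present -o → yifiwao.

yifiwao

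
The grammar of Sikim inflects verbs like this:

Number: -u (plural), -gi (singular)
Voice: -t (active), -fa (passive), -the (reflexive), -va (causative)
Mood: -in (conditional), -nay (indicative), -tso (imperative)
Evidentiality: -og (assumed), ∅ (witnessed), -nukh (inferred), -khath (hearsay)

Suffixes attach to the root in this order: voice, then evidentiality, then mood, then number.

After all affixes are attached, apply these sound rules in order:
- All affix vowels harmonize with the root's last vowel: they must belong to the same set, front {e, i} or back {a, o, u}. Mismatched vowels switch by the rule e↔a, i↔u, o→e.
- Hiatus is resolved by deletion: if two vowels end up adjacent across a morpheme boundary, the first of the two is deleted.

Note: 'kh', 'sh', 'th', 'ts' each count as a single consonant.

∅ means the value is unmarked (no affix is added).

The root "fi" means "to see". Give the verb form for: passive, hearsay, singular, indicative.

fifekhethneygi

Attach voice passive -fa → fifa.
Attach evidentiality hearsay -khath → fifakhath.
Attach mood indicative -nay → fifakhathnay.
Attach number singular -gi → fifakhathnaygi.
Apply vowel harmony: fifakhathnaygi → fifekhethneygi.
Vowel deletion: no change.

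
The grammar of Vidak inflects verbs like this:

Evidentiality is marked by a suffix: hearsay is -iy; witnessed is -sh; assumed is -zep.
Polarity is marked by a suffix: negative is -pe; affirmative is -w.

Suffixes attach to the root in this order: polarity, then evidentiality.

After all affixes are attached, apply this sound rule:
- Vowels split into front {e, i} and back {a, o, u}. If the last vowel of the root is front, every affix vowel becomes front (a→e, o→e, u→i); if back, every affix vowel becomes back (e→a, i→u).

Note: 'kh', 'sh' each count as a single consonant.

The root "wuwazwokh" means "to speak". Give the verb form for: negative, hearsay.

wuwazwokhpauy

Attach polarity negative -pe → wuwazwokhpe.
Attach evidentiality hearsay -iy → wuwazwokhpeiy.
Apply vowel harmony: wuwazwokhpeiy → wuwazwokhpauy.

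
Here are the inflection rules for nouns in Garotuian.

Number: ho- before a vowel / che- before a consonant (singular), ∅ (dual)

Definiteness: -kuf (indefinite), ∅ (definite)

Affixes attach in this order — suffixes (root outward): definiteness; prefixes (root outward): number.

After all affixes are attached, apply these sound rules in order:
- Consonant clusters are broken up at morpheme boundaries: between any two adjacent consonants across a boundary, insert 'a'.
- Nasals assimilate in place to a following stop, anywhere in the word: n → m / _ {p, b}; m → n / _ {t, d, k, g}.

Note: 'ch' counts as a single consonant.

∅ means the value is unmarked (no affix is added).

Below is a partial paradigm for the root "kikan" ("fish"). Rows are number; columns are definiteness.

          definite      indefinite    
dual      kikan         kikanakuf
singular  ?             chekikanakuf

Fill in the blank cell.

chekikan

definiteness = definite: zero marking, form stays kikan.
Attach number singular che- (before consonant 'k') → chekikan.
Epenthesis: no change.
Nasal assimilation: no change.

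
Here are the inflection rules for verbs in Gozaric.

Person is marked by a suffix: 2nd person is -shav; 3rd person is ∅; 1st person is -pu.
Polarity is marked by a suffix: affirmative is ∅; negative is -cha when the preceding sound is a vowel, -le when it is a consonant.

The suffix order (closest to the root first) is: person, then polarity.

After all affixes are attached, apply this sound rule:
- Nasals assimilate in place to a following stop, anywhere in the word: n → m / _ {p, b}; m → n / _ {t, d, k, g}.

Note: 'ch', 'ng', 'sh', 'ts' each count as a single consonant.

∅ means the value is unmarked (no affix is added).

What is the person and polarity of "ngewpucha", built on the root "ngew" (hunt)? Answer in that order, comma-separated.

Segment: ngew-pu-cha.
person: -pu → 1st person.
polarity: -cha/le → negative.

1st person, negative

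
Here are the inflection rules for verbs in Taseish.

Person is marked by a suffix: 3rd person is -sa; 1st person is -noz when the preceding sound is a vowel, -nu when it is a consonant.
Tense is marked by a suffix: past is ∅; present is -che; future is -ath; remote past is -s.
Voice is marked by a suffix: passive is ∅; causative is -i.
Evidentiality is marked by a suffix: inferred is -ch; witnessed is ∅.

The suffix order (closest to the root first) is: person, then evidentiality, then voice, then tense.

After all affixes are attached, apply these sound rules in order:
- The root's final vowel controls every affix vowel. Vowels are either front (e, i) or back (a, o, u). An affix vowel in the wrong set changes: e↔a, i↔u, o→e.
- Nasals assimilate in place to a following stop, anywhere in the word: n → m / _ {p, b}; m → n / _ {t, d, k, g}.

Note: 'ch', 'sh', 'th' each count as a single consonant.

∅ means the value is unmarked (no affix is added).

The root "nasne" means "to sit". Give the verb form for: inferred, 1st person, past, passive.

nasnenezch

Attach person 1st person -noz (after vowel 'e') → nasnenoz.
Attach evidentiality inferred -ch → nasnenozch.
voice = passive: zero marking, form stays nasnenozch.
tense = past: zero marking, form stays nasnenozch.
Apply vowel harmony: nasnenozch → nasnenezch.
Nasal assimilation: no change.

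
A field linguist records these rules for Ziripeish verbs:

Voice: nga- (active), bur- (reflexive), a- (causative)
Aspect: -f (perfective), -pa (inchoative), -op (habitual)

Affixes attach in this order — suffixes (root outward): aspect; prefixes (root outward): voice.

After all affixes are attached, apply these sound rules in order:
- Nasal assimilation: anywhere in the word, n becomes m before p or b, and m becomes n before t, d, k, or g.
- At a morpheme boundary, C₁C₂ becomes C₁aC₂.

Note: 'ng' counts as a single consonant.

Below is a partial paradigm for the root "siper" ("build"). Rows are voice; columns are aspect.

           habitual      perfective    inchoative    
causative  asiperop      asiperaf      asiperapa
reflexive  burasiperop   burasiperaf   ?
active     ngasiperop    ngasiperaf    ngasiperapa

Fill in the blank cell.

burasiperapa

Attach aspect inchoative -pa → siperpa.
Attach voice reflexive bur- → bursiperpa.
Nasal assimilation: no change.
Apply epenthesis: bursiperpa → burasiperapa.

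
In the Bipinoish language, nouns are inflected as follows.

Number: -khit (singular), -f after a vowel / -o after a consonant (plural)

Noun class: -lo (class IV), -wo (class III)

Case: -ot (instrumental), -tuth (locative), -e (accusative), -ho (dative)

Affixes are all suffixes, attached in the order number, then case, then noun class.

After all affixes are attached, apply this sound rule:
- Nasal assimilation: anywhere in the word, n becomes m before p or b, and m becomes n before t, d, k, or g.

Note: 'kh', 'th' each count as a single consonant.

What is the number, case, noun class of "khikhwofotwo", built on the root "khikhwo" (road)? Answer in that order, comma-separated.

plural, instrumental, class III

Segment: khikhwo-f-ot-wo.
number: -f/o → plural.
case: -ot → instrumental.
noun class: -wo → class III.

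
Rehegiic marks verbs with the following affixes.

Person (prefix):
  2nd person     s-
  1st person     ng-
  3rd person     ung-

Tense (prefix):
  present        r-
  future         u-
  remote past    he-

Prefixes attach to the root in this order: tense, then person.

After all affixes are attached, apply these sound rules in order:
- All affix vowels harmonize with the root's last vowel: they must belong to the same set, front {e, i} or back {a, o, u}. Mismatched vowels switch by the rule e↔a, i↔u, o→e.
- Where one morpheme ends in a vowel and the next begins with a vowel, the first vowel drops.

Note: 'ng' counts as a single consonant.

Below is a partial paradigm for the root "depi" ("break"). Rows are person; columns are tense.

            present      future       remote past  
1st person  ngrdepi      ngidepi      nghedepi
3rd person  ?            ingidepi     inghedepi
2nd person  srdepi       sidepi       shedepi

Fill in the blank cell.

ingrdepi

Attach tense present r- → rdepi.
Attach person 3rd person ung- → ungrdepi.
Apply vowel harmony: ungrdepi → ingrdepi.
Vowel deletion: no change.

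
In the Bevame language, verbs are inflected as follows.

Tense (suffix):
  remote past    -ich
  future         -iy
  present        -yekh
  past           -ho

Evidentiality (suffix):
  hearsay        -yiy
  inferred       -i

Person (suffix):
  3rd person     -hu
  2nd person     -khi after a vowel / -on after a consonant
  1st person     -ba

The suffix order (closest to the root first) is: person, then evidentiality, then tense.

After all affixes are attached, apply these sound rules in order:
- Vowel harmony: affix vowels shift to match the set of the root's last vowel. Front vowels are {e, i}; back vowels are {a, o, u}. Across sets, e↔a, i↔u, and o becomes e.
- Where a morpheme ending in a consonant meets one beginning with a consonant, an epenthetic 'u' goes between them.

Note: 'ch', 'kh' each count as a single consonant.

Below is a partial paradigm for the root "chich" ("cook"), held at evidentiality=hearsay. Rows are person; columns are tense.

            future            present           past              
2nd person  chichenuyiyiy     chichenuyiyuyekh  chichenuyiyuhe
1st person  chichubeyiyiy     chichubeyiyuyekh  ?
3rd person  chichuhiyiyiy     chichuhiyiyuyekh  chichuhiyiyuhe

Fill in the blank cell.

chichubeyiyuhe

Attach person 1st person -ba → chichba.
Attach evidentiality hearsay -yiy → chichbayiy.
Attach tense past -ho → chichbayiyho.
Apply vowel harmony: chichbayiyho → chichbeyiyhe.
Apply epenthesis: chichbeyiyhe → chichubeyiyuhe.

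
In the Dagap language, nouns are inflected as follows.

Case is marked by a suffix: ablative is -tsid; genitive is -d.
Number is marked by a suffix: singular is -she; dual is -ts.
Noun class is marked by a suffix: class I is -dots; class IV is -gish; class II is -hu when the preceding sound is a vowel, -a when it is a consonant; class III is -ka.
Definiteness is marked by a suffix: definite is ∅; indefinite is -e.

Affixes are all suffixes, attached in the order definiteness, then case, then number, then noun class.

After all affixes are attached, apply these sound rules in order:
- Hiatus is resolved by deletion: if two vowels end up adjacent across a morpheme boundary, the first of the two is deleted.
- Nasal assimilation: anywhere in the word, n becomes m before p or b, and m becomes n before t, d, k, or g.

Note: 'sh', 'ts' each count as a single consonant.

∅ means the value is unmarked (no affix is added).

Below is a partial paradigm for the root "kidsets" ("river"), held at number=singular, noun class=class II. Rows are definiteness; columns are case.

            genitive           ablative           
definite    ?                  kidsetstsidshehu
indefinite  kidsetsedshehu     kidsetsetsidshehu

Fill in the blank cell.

kidsetsdshehu

definiteness = definite: zero marking, form stays kidsets.
Attach case genitive -d → kidsetsd.
Attach number singular -she → kidsetsdshe.
Attach noun class class II -hu (after vowel 'e') → kidsetsdshehu.
Vowel deletion: no change.
Nasal assimilation: no change.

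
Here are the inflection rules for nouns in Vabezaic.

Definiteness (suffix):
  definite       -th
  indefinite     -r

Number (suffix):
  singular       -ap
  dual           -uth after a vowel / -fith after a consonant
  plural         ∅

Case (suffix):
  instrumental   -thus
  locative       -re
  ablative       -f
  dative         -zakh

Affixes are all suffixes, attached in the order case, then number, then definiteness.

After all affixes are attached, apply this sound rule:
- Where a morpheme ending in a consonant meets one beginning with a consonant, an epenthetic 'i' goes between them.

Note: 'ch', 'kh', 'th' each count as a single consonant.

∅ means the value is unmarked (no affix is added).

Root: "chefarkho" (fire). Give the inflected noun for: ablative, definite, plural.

Attach case ablative -f → chefarkhof.
number = plural: zero marking, form stays chefarkhof.
Attach definiteness definite -th → chefarkhofth.
Apply epenthesis: chefarkhofth → chefarkhofith.

chefarkhofith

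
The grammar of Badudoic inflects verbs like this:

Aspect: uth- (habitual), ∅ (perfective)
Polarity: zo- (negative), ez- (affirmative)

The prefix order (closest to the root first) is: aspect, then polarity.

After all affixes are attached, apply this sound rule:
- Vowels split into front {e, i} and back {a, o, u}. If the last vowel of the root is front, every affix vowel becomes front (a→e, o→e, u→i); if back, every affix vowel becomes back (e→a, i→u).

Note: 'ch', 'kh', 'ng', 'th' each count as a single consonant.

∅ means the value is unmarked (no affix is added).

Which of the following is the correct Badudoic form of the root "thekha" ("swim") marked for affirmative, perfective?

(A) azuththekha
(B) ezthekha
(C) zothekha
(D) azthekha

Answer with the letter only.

aspect = perfective: zero marking, form stays thekha.
Attach polarity affirmative ez- → ezthekha.
Apply vowel harmony: ezthekha → azthekha.
So the correct form is azthekha, option (D).
(C) zothekha is wrong: it uses negative instead of affirmative for polarity.
(A) azuththekha is wrong: it uses habitual instead of perfective for aspect.
(B) ezthekha is wrong: it fails to apply the sound rule(s).

D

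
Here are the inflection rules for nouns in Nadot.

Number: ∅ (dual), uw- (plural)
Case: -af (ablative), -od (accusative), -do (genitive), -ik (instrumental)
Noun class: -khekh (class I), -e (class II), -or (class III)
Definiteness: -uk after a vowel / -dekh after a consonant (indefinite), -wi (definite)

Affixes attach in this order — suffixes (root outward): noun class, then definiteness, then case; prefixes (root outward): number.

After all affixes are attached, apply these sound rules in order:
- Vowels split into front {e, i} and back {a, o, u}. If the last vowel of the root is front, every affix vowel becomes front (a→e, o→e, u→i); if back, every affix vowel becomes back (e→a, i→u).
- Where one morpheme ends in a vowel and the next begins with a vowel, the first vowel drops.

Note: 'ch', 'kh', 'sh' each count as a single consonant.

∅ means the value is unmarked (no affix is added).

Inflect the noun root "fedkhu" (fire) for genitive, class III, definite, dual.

fedkhorwudo

Attach noun class class III -or → fedkhuor.
Attach definiteness definite -wi → fedkhuorwi.
number = dual: zero marking, form stays fedkhuorwi.
Attach case genitive -do → fedkhuorwido.
Apply vowel harmony: fedkhuorwido → fedkhuorwudo.
Apply vowel deletion: fedkhuorwudo → fedkhorwudo.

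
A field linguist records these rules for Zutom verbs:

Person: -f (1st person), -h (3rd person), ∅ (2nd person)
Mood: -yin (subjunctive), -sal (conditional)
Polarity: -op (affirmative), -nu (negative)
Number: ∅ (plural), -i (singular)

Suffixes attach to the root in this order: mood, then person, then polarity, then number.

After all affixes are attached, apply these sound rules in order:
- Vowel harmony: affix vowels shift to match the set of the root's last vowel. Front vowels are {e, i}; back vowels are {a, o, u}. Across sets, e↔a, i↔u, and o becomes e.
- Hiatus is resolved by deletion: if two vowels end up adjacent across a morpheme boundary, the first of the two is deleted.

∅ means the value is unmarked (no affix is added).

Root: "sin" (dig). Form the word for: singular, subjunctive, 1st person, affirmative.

Attach mood subjunctive -yin → sinyin.
Attach person 1st person -f → sinyinf.
Attach polarity affirmative -op → sinyinfop.
Attach number singular -i → sinyinfopi.
Apply vowel harmony: sinyinfopi → sinyinfepi.
Vowel deletion: no change.

sinyinfepi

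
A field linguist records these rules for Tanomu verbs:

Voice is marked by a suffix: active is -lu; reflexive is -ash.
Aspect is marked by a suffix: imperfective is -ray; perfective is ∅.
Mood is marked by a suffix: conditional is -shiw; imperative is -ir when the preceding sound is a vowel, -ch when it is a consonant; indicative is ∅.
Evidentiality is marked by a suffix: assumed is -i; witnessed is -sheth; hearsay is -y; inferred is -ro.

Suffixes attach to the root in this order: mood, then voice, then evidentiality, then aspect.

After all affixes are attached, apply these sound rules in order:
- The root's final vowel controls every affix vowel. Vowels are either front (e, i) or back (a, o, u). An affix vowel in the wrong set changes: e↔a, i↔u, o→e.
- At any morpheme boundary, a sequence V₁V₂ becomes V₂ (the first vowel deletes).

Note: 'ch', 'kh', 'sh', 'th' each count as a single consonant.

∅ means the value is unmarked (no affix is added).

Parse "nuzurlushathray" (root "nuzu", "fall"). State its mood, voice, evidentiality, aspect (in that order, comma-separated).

imperative, active, witnessed, imperfective

Segment: nuzu-ir-lu-sheth-ray.
mood: -ir/ch → imperative.
voice: -lu → active.
evidentiality: -sheth → witnessed.
aspect: -ray → imperfective.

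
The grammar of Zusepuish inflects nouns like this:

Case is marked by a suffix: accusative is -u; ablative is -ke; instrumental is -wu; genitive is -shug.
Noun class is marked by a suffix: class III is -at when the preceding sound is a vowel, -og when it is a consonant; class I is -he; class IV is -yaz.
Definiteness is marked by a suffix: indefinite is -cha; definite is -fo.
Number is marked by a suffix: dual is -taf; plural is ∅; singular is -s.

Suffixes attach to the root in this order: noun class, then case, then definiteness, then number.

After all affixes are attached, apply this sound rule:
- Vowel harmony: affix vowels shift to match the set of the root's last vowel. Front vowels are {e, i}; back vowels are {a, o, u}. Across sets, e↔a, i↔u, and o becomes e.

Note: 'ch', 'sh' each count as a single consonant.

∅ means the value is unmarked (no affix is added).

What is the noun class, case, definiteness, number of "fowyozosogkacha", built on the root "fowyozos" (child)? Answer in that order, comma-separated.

Segment: fowyozos-og-ke-cha.
noun class: -at/og → class III.
case: -ke → ablative.
definiteness: -cha → indefinite.
number: ∅ → plural.

class III, ablative, indefinite, plural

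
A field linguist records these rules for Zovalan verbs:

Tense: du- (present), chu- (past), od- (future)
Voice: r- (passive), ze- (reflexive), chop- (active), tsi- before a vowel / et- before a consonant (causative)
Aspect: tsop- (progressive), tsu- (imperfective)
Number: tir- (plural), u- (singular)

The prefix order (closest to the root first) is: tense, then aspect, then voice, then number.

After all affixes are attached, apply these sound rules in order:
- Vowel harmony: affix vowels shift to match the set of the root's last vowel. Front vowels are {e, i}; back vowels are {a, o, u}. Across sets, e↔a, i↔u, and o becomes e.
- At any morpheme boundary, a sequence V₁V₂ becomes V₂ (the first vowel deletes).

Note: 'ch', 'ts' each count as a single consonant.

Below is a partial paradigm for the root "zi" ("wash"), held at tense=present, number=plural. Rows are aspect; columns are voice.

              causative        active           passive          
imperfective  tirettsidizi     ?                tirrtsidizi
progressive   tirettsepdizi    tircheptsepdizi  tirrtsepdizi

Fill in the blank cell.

Attach tense present du- → duzi.
Attach aspect imperfective tsu- → tsuduzi.
Attach voice active chop- → choptsuduzi.
Attach number plural tir- → tirchoptsuduzi.
Apply vowel harmony: tirchoptsuduzi → tircheptsidizi.
Vowel deletion: no change.

tircheptsidizi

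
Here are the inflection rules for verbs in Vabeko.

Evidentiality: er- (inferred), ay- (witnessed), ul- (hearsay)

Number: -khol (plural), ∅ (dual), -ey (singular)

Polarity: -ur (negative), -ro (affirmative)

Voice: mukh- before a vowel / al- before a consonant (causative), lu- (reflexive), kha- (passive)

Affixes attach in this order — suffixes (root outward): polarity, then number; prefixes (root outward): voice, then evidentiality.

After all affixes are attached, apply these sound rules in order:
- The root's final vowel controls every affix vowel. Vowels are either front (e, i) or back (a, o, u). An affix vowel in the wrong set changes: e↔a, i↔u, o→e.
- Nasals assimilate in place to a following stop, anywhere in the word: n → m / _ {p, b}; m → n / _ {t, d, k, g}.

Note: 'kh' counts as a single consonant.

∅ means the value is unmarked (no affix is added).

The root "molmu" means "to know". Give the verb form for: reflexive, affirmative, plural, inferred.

arlumolmurokhol

Attach voice reflexive lu- → lumolmu.
Attach evidentiality inferred er- → erlumolmu.
Attach polarity affirmative -ro → erlumolmuro.
Attach number plural -khol → erlumolmurokhol.
Apply vowel harmony: erlumolmurokhol → arlumolmurokhol.
Nasal assimilation: no change.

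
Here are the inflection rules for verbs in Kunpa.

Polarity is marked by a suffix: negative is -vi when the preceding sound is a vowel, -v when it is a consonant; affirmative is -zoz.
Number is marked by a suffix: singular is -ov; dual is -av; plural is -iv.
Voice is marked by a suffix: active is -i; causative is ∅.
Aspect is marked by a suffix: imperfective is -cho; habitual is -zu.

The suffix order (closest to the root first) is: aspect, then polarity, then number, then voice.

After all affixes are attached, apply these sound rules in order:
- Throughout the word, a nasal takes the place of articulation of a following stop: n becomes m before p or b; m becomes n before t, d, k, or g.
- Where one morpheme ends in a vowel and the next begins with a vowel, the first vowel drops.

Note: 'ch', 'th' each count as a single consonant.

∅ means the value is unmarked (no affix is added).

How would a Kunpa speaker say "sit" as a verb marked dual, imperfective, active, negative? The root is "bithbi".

Attach aspect imperfective -cho → bithbicho.
Attach polarity negative -vi (after vowel 'o') → bithbichovi.
Attach number dual -av → bithbichoviav.
Attach voice active -i → bithbichoviavi.
Nasal assimilation: no change.
Apply vowel deletion: bithbichoviavi → bithbichovavi.

bithbichovavi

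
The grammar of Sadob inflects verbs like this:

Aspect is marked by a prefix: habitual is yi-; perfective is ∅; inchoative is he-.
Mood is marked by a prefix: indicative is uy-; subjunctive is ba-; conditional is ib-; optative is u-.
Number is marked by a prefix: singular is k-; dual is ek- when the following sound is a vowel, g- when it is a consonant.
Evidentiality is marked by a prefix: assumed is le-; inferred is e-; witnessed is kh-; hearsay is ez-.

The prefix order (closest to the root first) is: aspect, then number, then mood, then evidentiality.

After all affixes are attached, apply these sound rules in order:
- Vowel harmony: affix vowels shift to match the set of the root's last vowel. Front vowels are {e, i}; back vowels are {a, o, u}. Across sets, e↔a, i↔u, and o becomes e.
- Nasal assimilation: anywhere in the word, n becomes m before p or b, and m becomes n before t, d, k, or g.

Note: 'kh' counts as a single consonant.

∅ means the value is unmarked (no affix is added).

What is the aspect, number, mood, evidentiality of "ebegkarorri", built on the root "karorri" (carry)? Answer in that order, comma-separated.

perfective, dual, subjunctive, inferred

Segment: e-ba-g-karorri.
aspect: ∅ → perfective.
number: ek/g- → dual.
mood: ba- → subjunctive.
evidentiality: e- → inferred.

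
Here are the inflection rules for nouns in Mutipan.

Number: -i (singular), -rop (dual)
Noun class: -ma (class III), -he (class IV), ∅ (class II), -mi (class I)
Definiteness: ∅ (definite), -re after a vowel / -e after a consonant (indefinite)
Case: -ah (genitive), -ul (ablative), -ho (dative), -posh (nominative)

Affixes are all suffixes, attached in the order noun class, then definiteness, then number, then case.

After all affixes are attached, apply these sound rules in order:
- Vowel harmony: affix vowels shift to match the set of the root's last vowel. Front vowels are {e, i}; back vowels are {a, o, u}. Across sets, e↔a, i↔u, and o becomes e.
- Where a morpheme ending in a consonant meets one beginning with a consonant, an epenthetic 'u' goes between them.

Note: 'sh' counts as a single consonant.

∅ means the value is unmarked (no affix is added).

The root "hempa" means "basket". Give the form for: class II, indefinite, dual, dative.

noun class = class II: zero marking, form stays hempa.
Attach definiteness indefinite -re (after vowel 'a') → hempare.
Attach number dual -rop → hemparerop.
Attach case dative -ho → hempareropho.
Apply vowel harmony: hempareropho → hempararopho.
Apply epenthesis: hempararopho → hempararopuho.

hempararopuho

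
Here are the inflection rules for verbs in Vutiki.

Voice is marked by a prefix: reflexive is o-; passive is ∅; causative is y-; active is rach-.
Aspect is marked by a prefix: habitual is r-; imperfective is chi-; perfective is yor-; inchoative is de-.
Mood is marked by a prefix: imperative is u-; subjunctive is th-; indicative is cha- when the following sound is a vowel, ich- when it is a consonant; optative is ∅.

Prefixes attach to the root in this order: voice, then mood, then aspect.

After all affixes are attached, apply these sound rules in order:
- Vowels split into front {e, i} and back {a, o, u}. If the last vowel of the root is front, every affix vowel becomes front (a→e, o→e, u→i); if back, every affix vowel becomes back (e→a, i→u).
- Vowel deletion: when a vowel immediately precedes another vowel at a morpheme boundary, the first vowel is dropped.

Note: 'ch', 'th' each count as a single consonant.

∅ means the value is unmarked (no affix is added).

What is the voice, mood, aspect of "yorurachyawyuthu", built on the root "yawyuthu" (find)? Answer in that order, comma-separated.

Segment: yor-u-rach-yawyuthu.
voice: rach- → active.
mood: u- → imperative.
aspect: yor- → perfective.

active, imperative, perfective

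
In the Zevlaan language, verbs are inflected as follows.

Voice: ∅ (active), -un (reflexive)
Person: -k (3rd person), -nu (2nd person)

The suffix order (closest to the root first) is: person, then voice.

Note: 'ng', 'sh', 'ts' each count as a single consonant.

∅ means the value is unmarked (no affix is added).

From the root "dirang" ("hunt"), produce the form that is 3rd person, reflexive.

Attach person 3rd person -k → dirangk.
Attach voice reflexive -un → dirangkun.

dirangkun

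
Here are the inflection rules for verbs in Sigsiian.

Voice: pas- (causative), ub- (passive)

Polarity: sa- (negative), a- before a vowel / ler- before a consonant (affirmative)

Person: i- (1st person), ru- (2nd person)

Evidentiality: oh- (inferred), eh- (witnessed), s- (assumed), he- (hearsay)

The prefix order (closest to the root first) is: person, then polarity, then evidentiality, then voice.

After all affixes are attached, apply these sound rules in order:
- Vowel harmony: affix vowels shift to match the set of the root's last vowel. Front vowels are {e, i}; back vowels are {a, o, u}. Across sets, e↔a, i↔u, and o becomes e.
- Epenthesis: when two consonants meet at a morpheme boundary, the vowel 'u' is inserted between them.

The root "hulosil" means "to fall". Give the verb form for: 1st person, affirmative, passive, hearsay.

Attach person 1st person i- → ihulosil.
Attach polarity affirmative a- (before vowel 'i') → aihulosil.
Attach evidentiality hearsay he- → heaihulosil.
Attach voice passive ub- → ubheaihulosil.
Apply vowel harmony: ubheaihulosil → ibheeihulosil.
Apply epenthesis: ibheeihulosil → ibuheeihulosil.

ibuheeihulosil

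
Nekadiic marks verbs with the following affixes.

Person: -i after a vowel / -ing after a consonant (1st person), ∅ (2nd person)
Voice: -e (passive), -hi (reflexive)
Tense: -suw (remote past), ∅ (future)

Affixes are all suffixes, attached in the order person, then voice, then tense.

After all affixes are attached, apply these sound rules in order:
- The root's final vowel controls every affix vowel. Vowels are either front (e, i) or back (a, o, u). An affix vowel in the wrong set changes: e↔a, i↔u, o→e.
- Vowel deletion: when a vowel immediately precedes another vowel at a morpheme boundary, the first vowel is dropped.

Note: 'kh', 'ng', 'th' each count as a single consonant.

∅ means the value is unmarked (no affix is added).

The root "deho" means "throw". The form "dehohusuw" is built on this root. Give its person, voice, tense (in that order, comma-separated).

Segment: deho-hi-suw.
person: ∅ → 2nd person.
voice: -hi → reflexive.
tense: -suw → remote past.

2nd person, reflexive, remote past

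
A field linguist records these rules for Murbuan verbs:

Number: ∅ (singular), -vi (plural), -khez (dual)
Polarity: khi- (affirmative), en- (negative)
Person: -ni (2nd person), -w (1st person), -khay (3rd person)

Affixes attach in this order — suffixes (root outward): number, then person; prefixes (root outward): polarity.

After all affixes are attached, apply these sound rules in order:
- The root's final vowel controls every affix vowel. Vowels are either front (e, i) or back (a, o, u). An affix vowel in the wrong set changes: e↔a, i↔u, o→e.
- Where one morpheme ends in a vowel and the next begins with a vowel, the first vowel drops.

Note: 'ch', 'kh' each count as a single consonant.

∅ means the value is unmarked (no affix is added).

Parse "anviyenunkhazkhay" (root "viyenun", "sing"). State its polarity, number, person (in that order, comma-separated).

Segment: en-viyenun-khez-khay.
polarity: en- → negative.
number: -khez → dual.
person: -khay → 3rd person.

negative, dual, 3rd person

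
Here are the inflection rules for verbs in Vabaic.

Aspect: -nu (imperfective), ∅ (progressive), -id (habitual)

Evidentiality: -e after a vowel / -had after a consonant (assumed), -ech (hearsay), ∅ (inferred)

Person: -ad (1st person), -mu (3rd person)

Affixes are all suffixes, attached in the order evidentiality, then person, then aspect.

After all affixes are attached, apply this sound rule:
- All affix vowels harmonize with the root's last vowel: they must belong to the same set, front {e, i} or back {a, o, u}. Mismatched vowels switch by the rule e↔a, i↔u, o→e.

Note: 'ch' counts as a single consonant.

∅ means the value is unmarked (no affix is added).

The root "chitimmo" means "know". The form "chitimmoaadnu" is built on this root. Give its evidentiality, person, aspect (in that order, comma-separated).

Segment: chitimmo-e-ad-nu.
evidentiality: -e/had → assumed.
person: -ad → 1st person.
aspect: -nu → imperfective.

assumed, 1st person, imperfective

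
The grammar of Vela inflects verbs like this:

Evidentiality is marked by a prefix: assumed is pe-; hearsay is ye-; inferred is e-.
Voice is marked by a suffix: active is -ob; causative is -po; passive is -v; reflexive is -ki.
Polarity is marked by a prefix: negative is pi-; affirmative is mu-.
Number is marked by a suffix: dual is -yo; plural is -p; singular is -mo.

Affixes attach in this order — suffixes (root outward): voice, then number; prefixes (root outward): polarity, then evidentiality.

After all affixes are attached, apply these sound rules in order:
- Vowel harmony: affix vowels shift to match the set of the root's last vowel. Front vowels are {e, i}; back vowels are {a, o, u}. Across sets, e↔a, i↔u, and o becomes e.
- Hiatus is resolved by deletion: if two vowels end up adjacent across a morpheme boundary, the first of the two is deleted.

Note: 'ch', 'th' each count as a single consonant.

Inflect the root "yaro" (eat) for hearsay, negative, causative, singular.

Attach voice causative -po → yaropo.
Attach number singular -mo → yaropomo.
Attach polarity negative pi- → piyaropomo.
Attach evidentiality hearsay ye- → yepiyaropomo.
Apply vowel harmony: yepiyaropomo → yapuyaropomo.
Vowel deletion: no change.

yapuyaropomo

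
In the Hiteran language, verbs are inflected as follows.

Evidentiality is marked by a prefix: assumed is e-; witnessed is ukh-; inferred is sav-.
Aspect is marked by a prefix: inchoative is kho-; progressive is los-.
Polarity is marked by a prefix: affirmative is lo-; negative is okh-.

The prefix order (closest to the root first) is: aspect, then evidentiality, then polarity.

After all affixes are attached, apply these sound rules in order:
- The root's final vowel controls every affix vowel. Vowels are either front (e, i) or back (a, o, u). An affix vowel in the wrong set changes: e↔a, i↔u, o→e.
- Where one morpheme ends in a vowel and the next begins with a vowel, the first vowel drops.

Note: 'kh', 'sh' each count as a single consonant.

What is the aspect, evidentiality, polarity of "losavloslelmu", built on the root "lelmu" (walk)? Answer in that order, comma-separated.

progressive, inferred, affirmative

Segment: lo-sav-los-lelmu.
aspect: los- → progressive.
evidentiality: sav- → inferred.
polarity: lo- → affirmative.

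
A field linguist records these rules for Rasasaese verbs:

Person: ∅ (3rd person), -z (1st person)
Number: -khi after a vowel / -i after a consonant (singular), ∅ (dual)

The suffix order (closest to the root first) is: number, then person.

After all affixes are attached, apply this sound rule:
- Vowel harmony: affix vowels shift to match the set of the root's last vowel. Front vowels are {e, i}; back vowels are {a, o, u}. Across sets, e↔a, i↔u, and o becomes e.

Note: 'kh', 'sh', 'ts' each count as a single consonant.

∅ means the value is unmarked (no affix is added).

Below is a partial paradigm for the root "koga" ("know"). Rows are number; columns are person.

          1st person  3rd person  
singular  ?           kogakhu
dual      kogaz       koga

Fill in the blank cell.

kogakhuz

Attach number singular -khi (after vowel 'a') → kogakhi.
Attach person 1st person -z → kogakhiz.
Apply vowel harmony: kogakhiz → kogakhuz.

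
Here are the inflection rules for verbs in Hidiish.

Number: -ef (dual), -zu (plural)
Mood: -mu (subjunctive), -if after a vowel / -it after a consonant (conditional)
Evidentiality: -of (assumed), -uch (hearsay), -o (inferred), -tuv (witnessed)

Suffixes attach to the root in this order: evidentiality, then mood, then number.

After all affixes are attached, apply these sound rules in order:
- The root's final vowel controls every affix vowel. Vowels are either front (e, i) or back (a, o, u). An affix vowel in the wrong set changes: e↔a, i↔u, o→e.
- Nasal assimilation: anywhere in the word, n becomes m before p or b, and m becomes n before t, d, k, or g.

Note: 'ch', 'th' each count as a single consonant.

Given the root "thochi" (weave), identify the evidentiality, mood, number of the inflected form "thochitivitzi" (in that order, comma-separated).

witnessed, conditional, plural

Segment: thochi-tuv-it-zu.
evidentiality: -tuv → witnessed.
mood: -if/it → conditional.
number: -zu → plural.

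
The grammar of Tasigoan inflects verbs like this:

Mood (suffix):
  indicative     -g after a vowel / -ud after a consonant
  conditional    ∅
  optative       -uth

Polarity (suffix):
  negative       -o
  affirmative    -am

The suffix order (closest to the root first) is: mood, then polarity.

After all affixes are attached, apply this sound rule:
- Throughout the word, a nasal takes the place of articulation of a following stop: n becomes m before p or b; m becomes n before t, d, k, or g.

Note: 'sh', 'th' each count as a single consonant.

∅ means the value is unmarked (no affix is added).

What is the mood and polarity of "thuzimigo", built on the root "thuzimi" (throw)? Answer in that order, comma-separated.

indicative, negative

Segment: thuzimi-g-o.
mood: -g/ud → indicative.
polarity: -o → negative.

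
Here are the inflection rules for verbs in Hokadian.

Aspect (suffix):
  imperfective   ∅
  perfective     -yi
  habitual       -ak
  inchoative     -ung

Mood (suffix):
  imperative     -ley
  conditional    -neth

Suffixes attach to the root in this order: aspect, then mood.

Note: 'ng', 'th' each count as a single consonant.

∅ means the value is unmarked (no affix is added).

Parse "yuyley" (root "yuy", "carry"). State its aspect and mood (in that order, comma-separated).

imperfective, imperative

Segment: yuy-ley.
aspect: ∅ → imperfective.
mood: -ley → imperative.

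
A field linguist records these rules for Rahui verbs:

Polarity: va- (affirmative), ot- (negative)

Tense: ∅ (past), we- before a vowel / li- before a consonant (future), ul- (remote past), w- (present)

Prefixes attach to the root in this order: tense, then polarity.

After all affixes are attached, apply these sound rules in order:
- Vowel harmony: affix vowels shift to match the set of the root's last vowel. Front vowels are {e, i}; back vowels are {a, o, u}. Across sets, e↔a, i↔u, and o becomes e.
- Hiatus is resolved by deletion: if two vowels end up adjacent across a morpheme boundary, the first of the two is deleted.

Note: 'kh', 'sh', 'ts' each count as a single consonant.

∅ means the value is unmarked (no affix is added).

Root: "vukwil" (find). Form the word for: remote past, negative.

Attach tense remote past ul- → ulvukwil.
Attach polarity negative ot- → otulvukwil.
Apply vowel harmony: otulvukwil → etilvukwil.
Vowel deletion: no change.

etilvukwil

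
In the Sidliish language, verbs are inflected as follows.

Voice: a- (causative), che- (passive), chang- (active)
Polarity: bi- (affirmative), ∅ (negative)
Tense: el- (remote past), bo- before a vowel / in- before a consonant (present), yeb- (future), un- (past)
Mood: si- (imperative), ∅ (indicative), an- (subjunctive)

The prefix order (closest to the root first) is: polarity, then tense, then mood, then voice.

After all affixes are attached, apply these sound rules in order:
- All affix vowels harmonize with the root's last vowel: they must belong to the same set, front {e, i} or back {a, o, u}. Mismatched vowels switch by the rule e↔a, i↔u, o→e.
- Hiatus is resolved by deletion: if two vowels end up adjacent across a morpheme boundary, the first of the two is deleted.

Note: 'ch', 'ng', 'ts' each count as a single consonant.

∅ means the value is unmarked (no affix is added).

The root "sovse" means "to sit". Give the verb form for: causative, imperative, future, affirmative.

Attach polarity affirmative bi- → bisovse.
Attach tense future yeb- → yebbisovse.
Attach mood imperative si- → siyebbisovse.
Attach voice causative a- → asiyebbisovse.
Apply vowel harmony: asiyebbisovse → esiyebbisovse.
Vowel deletion: no change.

esiyebbisovse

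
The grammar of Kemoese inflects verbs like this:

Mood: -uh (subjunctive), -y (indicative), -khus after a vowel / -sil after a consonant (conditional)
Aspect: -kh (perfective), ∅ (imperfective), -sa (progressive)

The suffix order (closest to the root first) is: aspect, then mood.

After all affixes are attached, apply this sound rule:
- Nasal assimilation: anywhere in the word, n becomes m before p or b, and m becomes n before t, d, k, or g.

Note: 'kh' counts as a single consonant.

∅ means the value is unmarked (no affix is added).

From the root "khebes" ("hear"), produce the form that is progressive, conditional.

Attach aspect progressive -sa → khebessa.
Attach mood conditional -khus (after vowel 'a') → khebessakhus.
Nasal assimilation: no change.

khebessakhus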